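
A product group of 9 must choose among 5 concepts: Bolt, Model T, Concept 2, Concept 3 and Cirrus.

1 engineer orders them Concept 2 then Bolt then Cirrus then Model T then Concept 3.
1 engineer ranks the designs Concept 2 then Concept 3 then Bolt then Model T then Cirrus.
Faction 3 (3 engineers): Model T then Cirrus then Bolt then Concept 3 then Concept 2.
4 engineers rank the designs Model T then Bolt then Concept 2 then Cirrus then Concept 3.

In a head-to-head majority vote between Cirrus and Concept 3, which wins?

Cirrus

Ballots ranking Cirrus above Concept 3: 1 + 3 + 4 = 8.
Ballots ranking Concept 3 above Cirrus: 9 − 8 = 1.
Cirrus wins the head-to-head 8–1.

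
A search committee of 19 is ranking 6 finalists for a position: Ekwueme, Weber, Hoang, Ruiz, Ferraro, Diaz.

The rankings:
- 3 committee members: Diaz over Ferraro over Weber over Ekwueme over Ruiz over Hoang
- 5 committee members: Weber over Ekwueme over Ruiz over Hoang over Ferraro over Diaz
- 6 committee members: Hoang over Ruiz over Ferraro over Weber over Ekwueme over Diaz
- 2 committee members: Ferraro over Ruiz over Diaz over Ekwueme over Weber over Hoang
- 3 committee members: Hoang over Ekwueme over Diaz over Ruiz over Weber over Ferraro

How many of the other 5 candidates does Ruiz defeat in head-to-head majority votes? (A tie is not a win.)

Ruiz against each rival (19 committee members):
Ruiz–Ekwueme: Ekwueme 11–8.
Ruiz vs Weber: Ruiz wins 11–8.
Ruiz vs Hoang: 10 to 9, Ruiz.
Ruiz–Ferraro: Ruiz 14–5.
Ruiz–Diaz: Ruiz 13–6.
Ruiz beats Weber, Hoang, Ferraro, Diaz; loses to Ekwueme — 4 pairwise wins.

4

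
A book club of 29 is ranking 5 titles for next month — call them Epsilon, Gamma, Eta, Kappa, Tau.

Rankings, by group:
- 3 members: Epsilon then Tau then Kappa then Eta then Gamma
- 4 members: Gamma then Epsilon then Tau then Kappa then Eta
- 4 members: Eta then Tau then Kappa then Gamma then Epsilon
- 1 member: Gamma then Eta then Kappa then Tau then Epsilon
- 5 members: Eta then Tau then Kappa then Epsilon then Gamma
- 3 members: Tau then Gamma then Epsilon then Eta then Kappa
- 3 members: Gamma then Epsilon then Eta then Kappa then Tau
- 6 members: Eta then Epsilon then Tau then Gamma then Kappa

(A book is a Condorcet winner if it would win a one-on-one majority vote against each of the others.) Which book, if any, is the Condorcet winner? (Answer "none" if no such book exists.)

Eta

Check each pair by majority over 29 ballots:
Epsilon vs Gamma: 3+5+6 = 14 for Epsilon, 15 for Gamma — Gamma by 15–14.
Epsilon vs Eta: Epsilon is ranked higher on 3+4+3+3 = 13 ballots, Eta on 16. Eta wins 16–13.
Epsilon vs Kappa: 19 to 10, Epsilon.
Epsilon vs Tau: 16 to 13, Epsilon.
Gamma vs Eta: Gamma is ranked higher on 4+1+3+3 = 11 ballots, Eta on 18. Eta wins 18–11.
Gamma vs Kappa: 17 to 12, Gamma.
Gamma vs Tau: Gamma is ranked higher on 4+1+3 = 8 ballots, Tau on 21. Tau wins 21–8.
Eta vs Kappa: 4+1+5+3+3+6 = 22 for Eta, 7 for Kappa — Eta by 22–7.
Eta vs Tau: Eta preferred on 4+1+5+3+6 = 19 ballots; Eta wins 19–10.
Kappa vs Tau: Kappa preferred on 1+3 = 4 ballots; Tau wins 25–4.
Only Eta has no losses; Eta is the Condorcet winner.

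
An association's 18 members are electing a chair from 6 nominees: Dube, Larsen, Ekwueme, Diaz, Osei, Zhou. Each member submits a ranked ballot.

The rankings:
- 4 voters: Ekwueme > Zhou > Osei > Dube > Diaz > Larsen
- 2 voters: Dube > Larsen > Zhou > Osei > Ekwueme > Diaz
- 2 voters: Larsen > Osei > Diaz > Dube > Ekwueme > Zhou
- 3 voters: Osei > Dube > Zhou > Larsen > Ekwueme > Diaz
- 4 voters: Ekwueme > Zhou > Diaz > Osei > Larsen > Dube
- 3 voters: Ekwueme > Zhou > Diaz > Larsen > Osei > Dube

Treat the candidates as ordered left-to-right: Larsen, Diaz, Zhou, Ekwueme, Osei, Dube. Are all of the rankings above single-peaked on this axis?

Axis positions: Larsen=1, Diaz=2, Zhou=3, Ekwueme=4, Osei=5, Dube=6.
Faction 1 (peak Ekwueme at position 4): ranking walks positions 4-3-5-6-2-1, expanding outward from the peak — single-peaked.
Faction 2: ranking walks positions 6-1-3-5-4-2; Larsen is ranked above Osei even though Osei lies between Larsen and the peak Dube on the axis — preferences dip and rise again. Not single-peaked.
Faction 3: ranking walks positions 1-5-2-6-4-3; Osei is ranked above Diaz even though Diaz lies between Osei and the peak Larsen on the axis — preferences dip and rise again. Not single-peaked.
Faction 4: ranking walks positions 5-6-3-1-4-2; Zhou is ranked above Ekwueme even though Ekwueme lies between Zhou and the peak Osei on the axis — preferences dip and rise again. Not single-peaked.
Faction 5 (peak Ekwueme at position 4): ranking walks positions 4-3-2-5-1-6, expanding outward from the peak — single-peaked.
Faction 6 (peak Ekwueme at position 4): ranking walks positions 4-3-2-1-5-6, expanding outward from the peak — single-peaked.
Faction 2 violates single-peakedness, so the profile is not single-peaked on this axis.

no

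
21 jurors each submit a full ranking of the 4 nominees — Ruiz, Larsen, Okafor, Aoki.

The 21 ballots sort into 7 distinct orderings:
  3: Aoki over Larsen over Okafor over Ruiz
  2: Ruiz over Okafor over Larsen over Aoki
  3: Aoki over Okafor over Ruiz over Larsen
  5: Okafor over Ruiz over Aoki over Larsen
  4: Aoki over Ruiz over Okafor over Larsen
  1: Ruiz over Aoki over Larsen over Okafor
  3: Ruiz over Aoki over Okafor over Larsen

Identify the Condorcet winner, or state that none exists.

none

Head-to-head results (21 jurors):
Ruiz vs Larsen: Ruiz wins 18–3.
Ruiz vs Okafor: 2+4+1+3 = 10 for Ruiz, 11 for Okafor — Okafor by 11–10.
Ruiz vs Aoki: Ruiz is ranked higher on 2+5+1+3 = 11 ballots, Aoki on 10. Ruiz wins 11–10.
Larsen vs Okafor: Larsen preferred on 3+1 = 4 ballots; Okafor wins 17–4.
Larsen vs Aoki: Aoki wins 19–2.
Okafor–Aoki: Aoki 14–7.
Each nominee drops at least one matchup (Ruiz loses to Okafor; Larsen loses to Ruiz; Okafor loses to Aoki; Aoki loses to Ruiz); the cycle Ruiz beats Aoki beats Okafor beats Ruiz rules out a Condorcet winner.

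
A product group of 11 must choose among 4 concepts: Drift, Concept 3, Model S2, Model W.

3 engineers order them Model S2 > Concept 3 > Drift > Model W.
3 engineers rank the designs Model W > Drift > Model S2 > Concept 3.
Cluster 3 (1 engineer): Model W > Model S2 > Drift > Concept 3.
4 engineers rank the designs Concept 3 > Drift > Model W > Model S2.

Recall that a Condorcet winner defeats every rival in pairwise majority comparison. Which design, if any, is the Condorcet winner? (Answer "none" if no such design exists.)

none

Check each pair by majority over 11 ballots:
Drift vs Concept 3: Drift is ranked higher on 3+1 = 4 ballots, Concept 3 on 7. Concept 3 wins 7–4.
Drift vs Model S2: Drift, 7–4.
Drift vs Model W: Drift preferred on 3+4 = 7 ballots; Drift wins 7–4.
Concept 3 vs Model S2: 4 to 7, Model S2.
Concept 3 vs Model W: Concept 3 is ranked higher on 3+4 = 7 ballots, Model W on 4. Concept 3 wins 7–4.
Model S2 vs Model W: Model W, 8–3.
No design is unbeaten: Drift loses to Concept 3; Concept 3 loses to Model S2; Model S2 loses to Drift; Model W loses to Drift. In particular Drift → Model S2 → Concept 3 → Drift is a majority cycle — no Condorcet winner exists.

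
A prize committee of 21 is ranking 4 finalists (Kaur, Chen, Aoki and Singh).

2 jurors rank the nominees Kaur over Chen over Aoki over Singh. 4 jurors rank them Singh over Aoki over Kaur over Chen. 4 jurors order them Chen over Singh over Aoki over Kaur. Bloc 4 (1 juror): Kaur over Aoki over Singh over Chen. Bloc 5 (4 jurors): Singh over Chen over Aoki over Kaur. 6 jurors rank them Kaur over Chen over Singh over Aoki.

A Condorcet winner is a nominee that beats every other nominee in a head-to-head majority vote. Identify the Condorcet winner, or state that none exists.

Head-to-head results (21 jurors):
Kaur vs Chen: Kaur is ranked higher on 2+4+1+6 = 13 ballots, Chen on 8. Kaur wins 13–8.
Kaur vs Aoki: 9 to 12, Aoki.
Kaur vs Singh: 9 to 12, Singh.
Chen vs Aoki: Chen preferred on 2+4+4+6 = 16 ballots; Chen wins 16–5.
Chen vs Singh: 12 to 9, Chen.
Aoki vs Singh: Aoki preferred on 2+1 = 3 ballots; Singh wins 18–3.
Every nominee loses at least once (Kaur loses to Aoki; Chen loses to Kaur; Aoki loses to Chen; Singh loses to Chen). The majority relation contains the cycle Kaur > Chen > Aoki > Kaur, so there is no Condorcet winner.

none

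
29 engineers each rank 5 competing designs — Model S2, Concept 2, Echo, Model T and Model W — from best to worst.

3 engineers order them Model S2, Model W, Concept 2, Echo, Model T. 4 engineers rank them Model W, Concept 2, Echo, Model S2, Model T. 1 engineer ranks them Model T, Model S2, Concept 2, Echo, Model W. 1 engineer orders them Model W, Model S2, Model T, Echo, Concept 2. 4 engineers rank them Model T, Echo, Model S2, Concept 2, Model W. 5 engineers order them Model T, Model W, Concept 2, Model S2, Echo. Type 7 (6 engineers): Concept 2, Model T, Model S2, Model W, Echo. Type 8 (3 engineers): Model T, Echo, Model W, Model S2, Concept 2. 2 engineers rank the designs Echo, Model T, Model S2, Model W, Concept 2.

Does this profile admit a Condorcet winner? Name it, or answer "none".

Head-to-head results (29 engineers):
Model S2 vs Concept 2: 14 to 15, Concept 2.
Model S2 vs Echo: 16 to 13, Model S2.
Model S2 vs Model T: 8 to 21, Model T.
Model S2 vs Model W: 3+1+4+6+2 = 16 for Model S2, 13 for Model W — Model S2 by 16–13.
Concept 2 vs Echo: Concept 2 is ranked higher on 3+4+1+5+6 = 19 ballots, Echo on 10. Concept 2 wins 19–10.
Concept 2 vs Model T: 3+4+6 = 13 for Concept 2, 16 for Model T — Model T by 16–13.
Concept 2 vs Model W: Concept 2 preferred on 1+4+6 = 11 ballots; Model W wins 18–11.
Echo vs Model T: Model T wins 20–9.
Echo vs Model W: 10 to 19, Model W.
Model T vs Model W: Model T preferred on 1+4+5+6+3+2 = 21 ballots; Model T wins 21–8.
Model T defeats every rival head-to-head and is the Condorcet winner.

Model T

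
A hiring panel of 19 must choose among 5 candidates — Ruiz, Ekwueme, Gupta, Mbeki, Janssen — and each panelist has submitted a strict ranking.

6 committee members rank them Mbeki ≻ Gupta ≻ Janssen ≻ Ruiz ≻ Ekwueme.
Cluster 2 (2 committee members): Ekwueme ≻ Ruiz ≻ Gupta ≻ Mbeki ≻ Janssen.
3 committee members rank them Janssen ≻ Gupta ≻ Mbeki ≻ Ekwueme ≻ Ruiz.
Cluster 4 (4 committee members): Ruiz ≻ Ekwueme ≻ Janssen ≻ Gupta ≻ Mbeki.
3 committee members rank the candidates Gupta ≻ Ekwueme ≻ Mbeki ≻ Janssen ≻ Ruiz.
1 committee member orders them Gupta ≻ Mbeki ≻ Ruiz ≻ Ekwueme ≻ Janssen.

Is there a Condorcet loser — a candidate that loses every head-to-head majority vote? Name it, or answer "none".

Head-to-head results (19 committee members):
Ruiz vs Ekwueme: Ruiz wins 11–8.
Ruiz–Gupta: Gupta 13–6.
Ruiz vs Mbeki: Ruiz is ranked higher on 2+4 = 6 ballots, Mbeki on 13. Mbeki wins 13–6.
Ruiz vs Janssen: 7 to 12, Janssen.
Ekwueme vs Gupta: Gupta wins 13–6.
Ekwueme vs Mbeki: 2+4+3 = 9 for Ekwueme, 10 for Mbeki — Mbeki by 10–9.
Ekwueme vs Janssen: 2+4+3+1 = 10 for Ekwueme, 9 for Janssen — Ekwueme by 10–9.
Gupta–Mbeki: Gupta 13–6.
Gupta vs Janssen: Gupta wins 12–7.
Mbeki vs Janssen: Mbeki, 12–7.
No candidate is winless: Ruiz beats Ekwueme; Ekwueme beats Janssen; Gupta beats Ruiz; Mbeki beats Ruiz; Janssen beats Ruiz. There is no Condorcet loser.

none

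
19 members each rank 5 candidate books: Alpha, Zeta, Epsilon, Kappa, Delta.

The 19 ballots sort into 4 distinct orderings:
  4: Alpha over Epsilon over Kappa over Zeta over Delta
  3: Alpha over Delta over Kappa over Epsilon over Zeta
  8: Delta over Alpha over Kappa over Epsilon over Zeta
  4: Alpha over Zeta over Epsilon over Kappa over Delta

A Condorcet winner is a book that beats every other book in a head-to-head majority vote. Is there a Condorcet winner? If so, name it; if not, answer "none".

Alpha

Pairwise majorities:
Alpha vs Zeta: Alpha preferred on 4+3+8+4 = 19 ballots; Alpha wins 19–0.
Alpha vs Epsilon: Alpha is ranked higher on 4+3+8+4 = 19 ballots, Epsilon on 0. Alpha wins 19–0.
Alpha vs Kappa: Alpha, 19–0.
Alpha vs Delta: Alpha wins 11–8.
Zeta vs Epsilon: 4 for Zeta, 15 for Epsilon — Epsilon by 15–4.
Zeta–Kappa: Kappa 15–4.
Zeta vs Delta: Delta, 11–8.
Epsilon vs Kappa: 4+4 = 8 for Epsilon, 11 for Kappa — Kappa by 11–8.
Epsilon vs Delta: Epsilon is ranked higher on 4+4 = 8 ballots, Delta on 11. Delta wins 11–8.
Kappa vs Delta: Delta wins 11–8.
Alpha beats each of Zeta, Epsilon, Kappa, Delta — Alpha is the Condorcet winner.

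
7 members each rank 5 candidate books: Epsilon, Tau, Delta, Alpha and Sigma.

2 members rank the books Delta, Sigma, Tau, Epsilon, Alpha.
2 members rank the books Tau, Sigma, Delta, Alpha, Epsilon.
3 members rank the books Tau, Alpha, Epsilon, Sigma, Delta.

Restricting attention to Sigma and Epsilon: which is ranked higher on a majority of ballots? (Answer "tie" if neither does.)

Ballots ranking Sigma above Epsilon: 2 + 2 = 4.
Ballots ranking Epsilon above Sigma: 7 − 4 = 3.
Sigma wins the head-to-head 4–3.

Sigma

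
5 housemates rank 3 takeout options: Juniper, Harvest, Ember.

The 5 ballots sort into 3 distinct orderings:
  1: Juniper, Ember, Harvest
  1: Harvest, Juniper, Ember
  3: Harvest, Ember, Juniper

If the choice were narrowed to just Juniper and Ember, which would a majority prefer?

Ember

Ballots ranking Juniper above Ember: 1 + 1 = 2.
Ballots ranking Ember above Juniper: 5 − 2 = 3.
Ember wins the head-to-head 3–2.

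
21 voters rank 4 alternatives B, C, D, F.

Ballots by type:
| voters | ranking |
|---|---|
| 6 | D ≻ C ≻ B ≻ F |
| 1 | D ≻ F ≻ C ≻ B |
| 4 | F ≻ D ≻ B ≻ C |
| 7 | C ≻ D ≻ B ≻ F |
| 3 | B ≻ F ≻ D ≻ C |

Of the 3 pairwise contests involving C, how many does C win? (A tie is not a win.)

2

C against each rival (21 voters):
C vs B: C wins 14–7.
C vs D: C is ranked higher on 7 ballots, D on 14. D wins 14–7.
C vs F: C preferred on 6+7 = 13 ballots; C wins 13–8.
C beats B, F; loses to D — 2 pairwise wins.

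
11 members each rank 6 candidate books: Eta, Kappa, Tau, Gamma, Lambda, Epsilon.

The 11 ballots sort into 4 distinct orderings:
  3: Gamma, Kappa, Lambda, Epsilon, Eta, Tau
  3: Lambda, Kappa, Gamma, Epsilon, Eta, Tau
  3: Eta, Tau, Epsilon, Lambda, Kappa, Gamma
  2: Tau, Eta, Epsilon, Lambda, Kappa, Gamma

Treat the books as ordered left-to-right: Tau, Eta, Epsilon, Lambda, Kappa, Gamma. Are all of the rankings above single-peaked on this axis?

yes

Axis positions: Tau=1, Eta=2, Epsilon=3, Lambda=4, Kappa=5, Gamma=6.
Bloc 1 (peak Gamma at position 6): ranking walks positions 6-5-4-3-2-1, expanding outward from the peak — single-peaked.
Bloc 2 (peak Lambda at position 4): ranking walks positions 4-5-6-3-2-1, expanding outward from the peak — single-peaked.
Bloc 3 (peak Eta at position 2): ranking walks positions 2-1-3-4-5-6, expanding outward from the peak — single-peaked.
Bloc 4 (peak Tau at position 1): ranking walks positions 1-2-3-4-5-6, expanding outward from the peak — single-peaked.
Every ranking is single-peaked on this axis.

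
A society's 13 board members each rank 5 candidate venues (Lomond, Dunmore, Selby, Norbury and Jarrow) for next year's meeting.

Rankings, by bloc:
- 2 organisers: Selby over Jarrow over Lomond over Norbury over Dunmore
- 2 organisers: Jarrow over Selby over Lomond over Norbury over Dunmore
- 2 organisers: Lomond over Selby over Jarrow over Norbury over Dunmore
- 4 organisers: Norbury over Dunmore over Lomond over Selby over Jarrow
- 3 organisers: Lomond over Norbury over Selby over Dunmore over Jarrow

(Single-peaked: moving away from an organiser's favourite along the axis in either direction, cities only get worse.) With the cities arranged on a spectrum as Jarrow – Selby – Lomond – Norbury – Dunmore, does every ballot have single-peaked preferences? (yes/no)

yes

Axis positions: Jarrow=1, Selby=2, Lomond=3, Norbury=4, Dunmore=5.
Bloc 1 (peak Selby at position 2): ranking walks positions 2-1-3-4-5, expanding outward from the peak — single-peaked.
Bloc 2 (peak Jarrow at position 1): ranking walks positions 1-2-3-4-5, expanding outward from the peak — single-peaked.
Bloc 3 (peak Lomond at position 3): ranking walks positions 3-2-1-4-5, expanding outward from the peak — single-peaked.
Bloc 4 (peak Norbury at position 4): ranking walks positions 4-5-3-2-1, expanding outward from the peak — single-peaked.
Bloc 5 (peak Lomond at position 3): ranking walks positions 3-4-2-5-1, expanding outward from the peak — single-peaked.
Every ranking is single-peaked on this axis.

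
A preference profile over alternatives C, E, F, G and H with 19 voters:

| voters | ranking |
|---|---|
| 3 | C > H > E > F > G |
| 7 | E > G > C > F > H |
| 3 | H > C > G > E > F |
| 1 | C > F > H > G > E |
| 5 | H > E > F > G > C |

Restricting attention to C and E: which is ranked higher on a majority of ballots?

Ballots ranking C above E: 3 + 3 + 1 = 7.
Ballots ranking E above C: 19 − 7 = 12.
E wins the head-to-head 12–7.

E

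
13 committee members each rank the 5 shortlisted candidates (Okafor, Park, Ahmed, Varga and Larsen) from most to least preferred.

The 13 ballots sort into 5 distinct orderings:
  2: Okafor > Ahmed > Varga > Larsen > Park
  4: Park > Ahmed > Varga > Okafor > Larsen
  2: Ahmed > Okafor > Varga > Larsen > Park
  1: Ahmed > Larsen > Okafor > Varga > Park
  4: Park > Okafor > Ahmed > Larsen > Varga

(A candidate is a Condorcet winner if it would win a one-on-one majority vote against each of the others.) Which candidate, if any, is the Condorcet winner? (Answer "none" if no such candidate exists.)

Park

Check each pair by majority over 13 ballots:
Okafor vs Park: Okafor is ranked higher on 2+2+1 = 5 ballots, Park on 8. Park wins 8–5.
Okafor vs Ahmed: 2+4 = 6 for Okafor, 7 for Ahmed — Ahmed by 7–6.
Okafor vs Varga: Okafor preferred on 2+2+1+4 = 9 ballots; Okafor wins 9–4.
Okafor vs Larsen: Okafor is ranked higher on 2+4+2+4 = 12 ballots, Larsen on 1. Okafor wins 12–1.
Park vs Ahmed: Park preferred on 4+4 = 8 ballots; Park wins 8–5.
Park vs Varga: 4+4 = 8 for Park, 5 for Varga — Park by 8–5.
Park vs Larsen: Park preferred on 4+4 = 8 ballots; Park wins 8–5.
Ahmed vs Varga: Ahmed preferred on 2+4+2+1+4 = 13 ballots; Ahmed wins 13–0.
Ahmed vs Larsen: Ahmed is ranked higher on 2+4+2+1+4 = 13 ballots, Larsen on 0. Ahmed wins 13–0.
Varga vs Larsen: Varga is ranked higher on 2+4+2 = 8 ballots, Larsen on 5. Varga wins 8–5.
Only Park has no losses; Park is the Condorcet winner.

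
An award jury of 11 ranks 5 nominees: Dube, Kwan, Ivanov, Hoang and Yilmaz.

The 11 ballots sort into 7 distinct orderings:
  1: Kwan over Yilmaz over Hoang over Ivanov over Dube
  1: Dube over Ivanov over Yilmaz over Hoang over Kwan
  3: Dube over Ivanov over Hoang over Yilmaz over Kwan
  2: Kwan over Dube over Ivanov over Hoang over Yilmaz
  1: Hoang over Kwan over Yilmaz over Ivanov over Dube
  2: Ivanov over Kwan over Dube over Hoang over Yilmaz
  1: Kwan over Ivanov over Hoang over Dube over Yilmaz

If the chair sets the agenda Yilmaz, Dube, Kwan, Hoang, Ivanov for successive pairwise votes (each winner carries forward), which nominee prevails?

Round 1: Yilmaz vs Dube — 2–9, Dube advances.
Round 2: Dube vs Kwan — 4–7, Kwan advances.
Round 3: Kwan vs Hoang — 6–5, Kwan advances.
Round 4: Kwan vs Ivanov — 5–6, Ivanov advances.
Ivanov survives the agenda.

Ivanov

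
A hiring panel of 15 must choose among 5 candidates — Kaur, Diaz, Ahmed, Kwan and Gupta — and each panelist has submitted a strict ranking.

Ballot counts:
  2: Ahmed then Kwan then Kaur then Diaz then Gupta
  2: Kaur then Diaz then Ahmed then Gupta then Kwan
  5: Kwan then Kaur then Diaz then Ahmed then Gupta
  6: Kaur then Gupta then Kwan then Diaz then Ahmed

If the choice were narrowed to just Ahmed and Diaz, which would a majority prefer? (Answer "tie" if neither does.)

Ballots ranking Ahmed above Diaz: 2.
Ballots ranking Diaz above Ahmed: 15 − 2 = 13.
Diaz wins the head-to-head 13–2.

Diaz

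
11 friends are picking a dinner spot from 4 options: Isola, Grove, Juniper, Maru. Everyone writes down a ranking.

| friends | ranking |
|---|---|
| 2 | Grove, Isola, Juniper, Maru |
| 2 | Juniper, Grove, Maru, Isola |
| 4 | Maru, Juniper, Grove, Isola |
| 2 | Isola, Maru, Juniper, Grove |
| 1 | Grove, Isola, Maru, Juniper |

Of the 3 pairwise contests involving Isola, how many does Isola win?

0

Isola against each rival (11 friends):
Isola vs Grove: 2 to 9, Grove.
Isola vs Juniper: Isola preferred on 2+2+1 = 5 ballots; Juniper wins 6–5.
Isola vs Maru: 2+2+1 = 5 for Isola, 6 for Maru — Maru by 6–5.
Isola beats no one; loses to Grove, Juniper, Maru — 0 pairwise wins.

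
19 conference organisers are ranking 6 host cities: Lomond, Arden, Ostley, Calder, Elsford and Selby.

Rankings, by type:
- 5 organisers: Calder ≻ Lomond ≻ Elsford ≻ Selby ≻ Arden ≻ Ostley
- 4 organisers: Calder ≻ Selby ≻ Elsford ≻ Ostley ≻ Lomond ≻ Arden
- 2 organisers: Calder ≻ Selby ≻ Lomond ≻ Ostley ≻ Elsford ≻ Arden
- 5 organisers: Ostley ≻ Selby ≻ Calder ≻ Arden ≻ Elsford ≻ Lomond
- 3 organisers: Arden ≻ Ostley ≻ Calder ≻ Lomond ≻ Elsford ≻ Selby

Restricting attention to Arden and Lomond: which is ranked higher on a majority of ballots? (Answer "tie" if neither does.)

Lomond

Ballots ranking Arden above Lomond: 5 + 3 = 8.
Ballots ranking Lomond above Arden: 19 − 8 = 11.
Lomond wins the head-to-head 11–8.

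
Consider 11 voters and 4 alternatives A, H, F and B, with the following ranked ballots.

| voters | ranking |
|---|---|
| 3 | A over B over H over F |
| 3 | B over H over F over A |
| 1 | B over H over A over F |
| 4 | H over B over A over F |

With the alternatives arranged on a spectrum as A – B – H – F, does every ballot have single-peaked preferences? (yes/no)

Axis positions: A=1, B=2, H=3, F=4.
Group 1 (peak A at position 1): ranking walks positions 1-2-3-4, expanding outward from the peak — single-peaked.
Group 2 (peak B at position 2): ranking walks positions 2-3-4-1, expanding outward from the peak — single-peaked.
Group 3 (peak B at position 2): ranking walks positions 2-3-1-4, expanding outward from the peak — single-peaked.
Group 4 (peak H at position 3): ranking walks positions 3-2-1-4, expanding outward from the peak — single-peaked.
Every ranking is single-peaked on this axis.

yes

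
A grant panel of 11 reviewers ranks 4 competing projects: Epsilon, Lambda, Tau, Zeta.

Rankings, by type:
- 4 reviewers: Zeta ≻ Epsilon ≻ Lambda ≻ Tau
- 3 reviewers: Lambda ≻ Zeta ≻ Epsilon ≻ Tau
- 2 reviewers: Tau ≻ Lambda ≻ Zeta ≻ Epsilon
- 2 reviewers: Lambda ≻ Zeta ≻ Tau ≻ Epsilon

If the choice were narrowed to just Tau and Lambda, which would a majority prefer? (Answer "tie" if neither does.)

Lambda

Ballots ranking Tau above Lambda: 2.
Ballots ranking Lambda above Tau: 11 − 2 = 9.
Lambda wins the head-to-head 9–2.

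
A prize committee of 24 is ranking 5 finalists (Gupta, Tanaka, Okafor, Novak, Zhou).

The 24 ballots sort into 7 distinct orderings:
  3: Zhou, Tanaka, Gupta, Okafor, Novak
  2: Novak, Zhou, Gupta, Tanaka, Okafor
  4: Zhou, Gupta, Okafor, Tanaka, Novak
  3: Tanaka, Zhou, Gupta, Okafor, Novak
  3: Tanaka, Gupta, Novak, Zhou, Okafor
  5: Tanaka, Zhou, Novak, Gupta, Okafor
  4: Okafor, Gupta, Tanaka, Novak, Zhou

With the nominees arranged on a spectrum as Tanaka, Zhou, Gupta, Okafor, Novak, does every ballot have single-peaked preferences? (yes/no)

no

Axis positions: Tanaka=1, Zhou=2, Gupta=3, Okafor=4, Novak=5.
Faction 1 (peak Zhou at position 2): ranking walks positions 2-1-3-4-5, expanding outward from the peak — single-peaked.
Faction 2: ranking walks positions 5-2-3-1-4; Zhou is ranked above Okafor even though Okafor lies between Zhou and the peak Novak on the axis — preferences dip and rise again. Not single-peaked.
Faction 3 (peak Zhou at position 2): ranking walks positions 2-3-4-1-5, expanding outward from the peak — single-peaked.
Faction 4 (peak Tanaka at position 1): ranking walks positions 1-2-3-4-5, expanding outward from the peak — single-peaked.
Faction 5: ranking walks positions 1-3-5-2-4; Gupta is ranked above Zhou even though Zhou lies between Gupta and the peak Tanaka on the axis — preferences dip and rise again. Not single-peaked.
Faction 6: ranking walks positions 1-2-5-3-4; Novak is ranked above Gupta even though Gupta lies between Novak and the peak Tanaka on the axis — preferences dip and rise again. Not single-peaked.
Faction 7: ranking walks positions 4-3-1-5-2; Tanaka is ranked above Zhou even though Zhou lies between Tanaka and the peak Okafor on the axis — preferences dip and rise again. Not single-peaked.
Faction 2 violates single-peakedness, so the profile is not single-peaked on this axis.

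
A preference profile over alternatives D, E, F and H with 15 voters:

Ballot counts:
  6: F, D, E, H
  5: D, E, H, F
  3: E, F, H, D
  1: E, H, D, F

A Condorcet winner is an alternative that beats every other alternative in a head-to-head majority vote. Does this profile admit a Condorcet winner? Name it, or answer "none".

Head-to-head results (15 voters):
D vs E: D preferred on 6+5 = 11 ballots; D wins 11–4.
D vs F: 5+1 = 6 for D, 9 for F — F by 9–6.
D vs H: D preferred on 6+5 = 11 ballots; D wins 11–4.
E vs F: 5+3+1 = 9 for E, 6 for F — E by 9–6.
E vs H: 15 to 0, E.
F vs H: 9 to 6, F.
Every alternative loses at least once (D loses to F; E loses to D; F loses to E; H loses to D). The majority relation contains the cycle D beats E beats F beats D, so there is no Condorcet winner.

none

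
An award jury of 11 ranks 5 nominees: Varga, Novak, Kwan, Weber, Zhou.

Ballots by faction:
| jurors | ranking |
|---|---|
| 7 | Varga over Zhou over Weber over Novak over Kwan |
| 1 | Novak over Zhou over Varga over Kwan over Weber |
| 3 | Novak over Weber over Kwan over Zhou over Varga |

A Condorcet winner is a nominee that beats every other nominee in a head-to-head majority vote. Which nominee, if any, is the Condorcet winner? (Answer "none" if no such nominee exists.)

Varga

Head-to-head results (11 jurors):
Varga vs Novak: Varga is ranked higher on 7 ballots, Novak on 4. Varga wins 7–4.
Varga vs Kwan: 8 to 3, Varga.
Varga vs Weber: 8 to 3, Varga.
Varga vs Zhou: 7 for Varga, 4 for Zhou — Varga by 7–4.
Novak vs Kwan: 7+1+3 = 11 for Novak, 0 for Kwan — Novak by 11–0.
Novak vs Weber: Novak is ranked higher on 1+3 = 4 ballots, Weber on 7. Weber wins 7–4.
Novak vs Zhou: 1+3 = 4 for Novak, 7 for Zhou — Zhou by 7–4.
Kwan vs Weber: 1 to 10, Weber.
Kwan vs Zhou: Kwan is ranked higher on 3 ballots, Zhou on 8. Zhou wins 8–3.
Weber vs Zhou: Weber preferred on 3 ballots; Zhou wins 8–3.
Only Varga has no losses; Varga is the Condorcet winner.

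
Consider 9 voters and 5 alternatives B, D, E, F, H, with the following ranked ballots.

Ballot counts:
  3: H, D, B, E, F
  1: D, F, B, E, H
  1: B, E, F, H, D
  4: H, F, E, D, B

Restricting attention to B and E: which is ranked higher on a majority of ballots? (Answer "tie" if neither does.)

B

Ballots ranking B above E: 3 + 1 + 1 = 5.
Ballots ranking E above B: 9 − 5 = 4.
B wins the head-to-head 5–4.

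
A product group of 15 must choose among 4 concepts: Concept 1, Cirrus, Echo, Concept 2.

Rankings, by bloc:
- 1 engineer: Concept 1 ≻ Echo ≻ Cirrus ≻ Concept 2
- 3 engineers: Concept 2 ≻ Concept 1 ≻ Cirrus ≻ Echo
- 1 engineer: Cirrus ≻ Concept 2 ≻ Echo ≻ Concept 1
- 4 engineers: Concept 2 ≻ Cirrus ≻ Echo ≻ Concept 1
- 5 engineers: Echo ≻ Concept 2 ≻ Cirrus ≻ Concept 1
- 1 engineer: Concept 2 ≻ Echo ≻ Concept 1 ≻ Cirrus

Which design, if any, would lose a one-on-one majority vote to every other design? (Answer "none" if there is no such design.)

Pairwise majorities:
Concept 1 vs Cirrus: Concept 1 is ranked higher on 1+3+1 = 5 ballots, Cirrus on 10. Cirrus wins 10–5.
Concept 1 vs Echo: Concept 1 is ranked higher on 1+3 = 4 ballots, Echo on 11. Echo wins 11–4.
Concept 1 vs Concept 2: Concept 2 wins 14–1.
Cirrus vs Echo: Cirrus wins 8–7.
Cirrus–Concept 2: Concept 2 13–2.
Echo vs Concept 2: Concept 2, 9–6.
Concept 1 is beaten in every head-to-head and is the Condorcet loser.

Concept 1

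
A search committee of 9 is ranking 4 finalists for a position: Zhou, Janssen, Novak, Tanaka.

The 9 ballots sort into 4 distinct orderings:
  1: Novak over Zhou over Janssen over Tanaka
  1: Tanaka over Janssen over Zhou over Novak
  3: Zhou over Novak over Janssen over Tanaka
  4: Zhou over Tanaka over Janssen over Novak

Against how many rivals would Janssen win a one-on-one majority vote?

Janssen against each rival (9 committee members):
Janssen vs Zhou: Zhou, 8–1.
Janssen vs Novak: Janssen, 5–4.
Janssen vs Tanaka: Janssen preferred on 1+3 = 4 ballots; Tanaka wins 5–4.
Janssen beats Novak; loses to Zhou, Tanaka — 1 pairwise win.

1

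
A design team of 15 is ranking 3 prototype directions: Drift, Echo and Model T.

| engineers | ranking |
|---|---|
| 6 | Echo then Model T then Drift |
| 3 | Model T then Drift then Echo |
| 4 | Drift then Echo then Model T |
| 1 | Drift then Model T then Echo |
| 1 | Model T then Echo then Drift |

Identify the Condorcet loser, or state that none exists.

none

Pairwise majorities:
Drift vs Echo: 3+4+1 = 8 for Drift, 7 for Echo — Drift by 8–7.
Drift vs Model T: 5 to 10, Model T.
Echo vs Model T: Echo wins 10–5.
Each design has at least one pairwise win (Drift beats Echo; Echo beats Model T; Model T beats Drift) — no Condorcet loser.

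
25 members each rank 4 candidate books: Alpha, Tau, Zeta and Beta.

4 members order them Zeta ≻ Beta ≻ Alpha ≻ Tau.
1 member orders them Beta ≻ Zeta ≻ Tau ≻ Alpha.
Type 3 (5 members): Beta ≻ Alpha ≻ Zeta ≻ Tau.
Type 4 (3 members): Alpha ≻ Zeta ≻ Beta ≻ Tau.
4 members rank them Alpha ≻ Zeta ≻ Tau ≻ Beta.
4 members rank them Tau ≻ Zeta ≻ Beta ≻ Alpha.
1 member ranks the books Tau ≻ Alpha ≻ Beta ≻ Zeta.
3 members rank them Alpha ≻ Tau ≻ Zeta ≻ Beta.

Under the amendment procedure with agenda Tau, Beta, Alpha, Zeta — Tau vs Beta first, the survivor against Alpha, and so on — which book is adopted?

Round 1: Tau vs Beta — 12–13, Beta advances.
Round 2: Beta vs Alpha — 14–11, Beta advances.
Round 3: Beta vs Zeta — 7–18, Zeta advances.
The agenda winner is Zeta.

Zeta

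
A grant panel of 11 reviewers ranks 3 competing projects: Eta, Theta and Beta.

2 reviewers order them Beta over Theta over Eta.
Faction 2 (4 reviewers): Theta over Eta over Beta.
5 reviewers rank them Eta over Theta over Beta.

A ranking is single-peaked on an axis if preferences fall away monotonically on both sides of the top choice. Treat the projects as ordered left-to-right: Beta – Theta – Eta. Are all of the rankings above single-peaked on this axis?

Axis positions: Beta=1, Theta=2, Eta=3.
Faction 1 (peak Beta at position 1): ranking walks positions 1-2-3, expanding outward from the peak — single-peaked.
Faction 2 (peak Theta at position 2): ranking walks positions 2-3-1, expanding outward from the peak — single-peaked.
Faction 3 (peak Eta at position 3): ranking walks positions 3-2-1, expanding outward from the peak — single-peaked.
Every ranking is single-peaked on this axis.

yes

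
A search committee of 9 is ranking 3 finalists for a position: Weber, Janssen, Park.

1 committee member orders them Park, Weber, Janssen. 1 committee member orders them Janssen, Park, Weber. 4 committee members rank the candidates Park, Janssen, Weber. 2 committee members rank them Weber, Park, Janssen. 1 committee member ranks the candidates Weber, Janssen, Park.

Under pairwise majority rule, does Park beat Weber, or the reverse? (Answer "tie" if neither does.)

Ballots ranking Park above Weber: 1 + 1 + 4 = 6.
Ballots ranking Weber above Park: 9 − 6 = 3.
Park wins the head-to-head 6–3.

Park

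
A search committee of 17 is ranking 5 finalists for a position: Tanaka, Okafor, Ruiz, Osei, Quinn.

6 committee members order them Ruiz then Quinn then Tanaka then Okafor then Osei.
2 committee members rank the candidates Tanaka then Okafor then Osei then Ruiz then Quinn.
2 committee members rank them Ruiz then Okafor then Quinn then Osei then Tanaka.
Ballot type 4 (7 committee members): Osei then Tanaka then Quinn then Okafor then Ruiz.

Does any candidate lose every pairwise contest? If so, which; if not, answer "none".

none

Pairwise majorities:
Tanaka vs Okafor: Tanaka, 15–2.
Tanaka vs Ruiz: 2+7 = 9 for Tanaka, 8 for Ruiz — Tanaka by 9–8.
Tanaka vs Osei: Osei, 9–8.
Tanaka vs Quinn: 9 to 8, Tanaka.
Okafor vs Ruiz: Okafor, 9–8.
Okafor vs Osei: Okafor wins 10–7.
Okafor vs Quinn: Quinn, 13–4.
Ruiz vs Osei: Osei, 9–8.
Ruiz vs Quinn: Ruiz wins 10–7.
Osei vs Quinn: Osei is ranked higher on 2+7 = 9 ballots, Quinn on 8. Osei wins 9–8.
Every candidate wins at least one matchup (Tanaka beats Okafor; Okafor beats Ruiz; Ruiz beats Quinn; Osei beats Tanaka; Quinn beats Okafor), so there is no Condorcet loser.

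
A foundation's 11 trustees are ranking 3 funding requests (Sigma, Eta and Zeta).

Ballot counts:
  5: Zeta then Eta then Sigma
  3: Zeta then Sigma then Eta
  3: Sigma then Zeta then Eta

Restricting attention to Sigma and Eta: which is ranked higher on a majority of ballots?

Sigma

Ballots ranking Sigma above Eta: 3 + 3 = 6.
Ballots ranking Eta above Sigma: 11 − 6 = 5.
Sigma wins the head-to-head 6–5.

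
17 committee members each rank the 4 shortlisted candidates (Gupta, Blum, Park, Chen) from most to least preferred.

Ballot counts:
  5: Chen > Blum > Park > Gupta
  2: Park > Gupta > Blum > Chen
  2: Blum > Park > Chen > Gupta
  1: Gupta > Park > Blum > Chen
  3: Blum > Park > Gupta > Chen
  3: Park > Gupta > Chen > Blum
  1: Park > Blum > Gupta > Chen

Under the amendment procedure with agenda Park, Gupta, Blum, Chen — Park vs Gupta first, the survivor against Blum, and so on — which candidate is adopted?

Blum

Round 1: Park vs Gupta — 16–1, Park advances.
Round 2: Park vs Blum — 7–10, Blum advances.
Round 3: Blum vs Chen — 9–8, Blum advances.
Blum survives the agenda.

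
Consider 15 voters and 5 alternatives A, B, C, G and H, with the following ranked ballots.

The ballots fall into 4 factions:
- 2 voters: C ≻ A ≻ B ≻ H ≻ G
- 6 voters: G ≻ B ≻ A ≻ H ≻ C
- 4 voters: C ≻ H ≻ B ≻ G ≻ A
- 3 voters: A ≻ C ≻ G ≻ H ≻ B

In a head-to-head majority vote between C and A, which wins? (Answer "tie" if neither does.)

A

Ballots ranking C above A: 2 + 4 = 6.
Ballots ranking A above C: 15 − 6 = 9.
A wins the head-to-head 9–6.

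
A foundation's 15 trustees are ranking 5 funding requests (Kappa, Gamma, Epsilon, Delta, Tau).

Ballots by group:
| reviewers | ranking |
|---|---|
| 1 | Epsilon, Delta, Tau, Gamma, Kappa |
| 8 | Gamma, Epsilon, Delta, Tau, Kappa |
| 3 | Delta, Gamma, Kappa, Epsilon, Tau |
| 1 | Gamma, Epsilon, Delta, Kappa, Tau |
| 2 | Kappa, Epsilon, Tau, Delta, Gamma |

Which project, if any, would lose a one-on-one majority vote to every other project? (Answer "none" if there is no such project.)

Head-to-head results (15 reviewers):
Kappa vs Gamma: Gamma wins 13–2.
Kappa vs Epsilon: Epsilon, 10–5.
Kappa vs Delta: Kappa is ranked higher on 2 ballots, Delta on 13. Delta wins 13–2.
Kappa vs Tau: Tau, 9–6.
Gamma vs Epsilon: 12 to 3, Gamma.
Gamma–Delta: Gamma 9–6.
Gamma vs Tau: Gamma wins 12–3.
Epsilon vs Delta: Epsilon preferred on 1+8+1+2 = 12 ballots; Epsilon wins 12–3.
Epsilon vs Tau: Epsilon, 15–0.
Delta vs Tau: Delta preferred on 1+8+3+1 = 13 ballots; Delta wins 13–2.
Only Kappa has no wins; Kappa is the Condorcet loser.

Kappa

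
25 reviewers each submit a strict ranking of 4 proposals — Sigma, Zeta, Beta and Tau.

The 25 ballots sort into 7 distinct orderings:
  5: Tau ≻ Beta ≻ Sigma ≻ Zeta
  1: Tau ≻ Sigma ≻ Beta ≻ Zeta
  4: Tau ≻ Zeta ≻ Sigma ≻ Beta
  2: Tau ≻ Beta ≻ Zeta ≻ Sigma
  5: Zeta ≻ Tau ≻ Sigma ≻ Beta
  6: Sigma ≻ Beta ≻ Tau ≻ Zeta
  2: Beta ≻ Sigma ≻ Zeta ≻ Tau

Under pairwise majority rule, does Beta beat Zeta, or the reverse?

Ballots ranking Beta above Zeta: 5 + 1 + 2 + 6 + 2 = 16.
Ballots ranking Zeta above Beta: 25 − 16 = 9.
Beta wins the head-to-head 16–9.

Beta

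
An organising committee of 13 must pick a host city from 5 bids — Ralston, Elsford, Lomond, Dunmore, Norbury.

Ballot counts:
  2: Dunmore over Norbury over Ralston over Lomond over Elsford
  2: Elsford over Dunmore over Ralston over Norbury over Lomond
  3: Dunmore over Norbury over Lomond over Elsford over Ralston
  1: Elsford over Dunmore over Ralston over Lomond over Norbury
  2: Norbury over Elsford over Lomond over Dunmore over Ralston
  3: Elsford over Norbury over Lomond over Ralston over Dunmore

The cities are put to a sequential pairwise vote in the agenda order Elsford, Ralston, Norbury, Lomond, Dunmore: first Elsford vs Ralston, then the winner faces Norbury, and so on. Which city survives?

Dunmore

Round 1: Elsford vs Ralston — 11–2, Elsford advances.
Round 2: Elsford vs Norbury — 6–7, Norbury advances.
Round 3: Norbury vs Lomond — 12–1, Norbury advances.
Round 4: Norbury vs Dunmore — 5–8, Dunmore advances.
The agenda winner is Dunmore.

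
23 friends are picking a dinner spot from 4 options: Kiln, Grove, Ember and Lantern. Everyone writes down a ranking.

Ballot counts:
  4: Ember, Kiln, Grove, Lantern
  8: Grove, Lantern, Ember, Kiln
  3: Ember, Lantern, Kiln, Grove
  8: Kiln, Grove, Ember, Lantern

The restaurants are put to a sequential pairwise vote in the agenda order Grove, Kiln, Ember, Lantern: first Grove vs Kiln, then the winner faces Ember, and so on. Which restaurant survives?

Round 1: Grove vs Kiln — 8–15, Kiln advances.
Round 2: Kiln vs Ember — 8–15, Ember advances.
Round 3: Ember vs Lantern — 15–8, Ember advances.
The agenda winner is Ember.

Ember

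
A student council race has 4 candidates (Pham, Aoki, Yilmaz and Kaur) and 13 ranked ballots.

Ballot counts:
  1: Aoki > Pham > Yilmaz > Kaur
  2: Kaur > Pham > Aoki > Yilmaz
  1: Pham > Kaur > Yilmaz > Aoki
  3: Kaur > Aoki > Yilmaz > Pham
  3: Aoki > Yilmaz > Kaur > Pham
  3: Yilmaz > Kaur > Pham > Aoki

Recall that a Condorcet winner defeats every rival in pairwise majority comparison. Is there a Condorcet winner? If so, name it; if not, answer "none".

none

Head-to-head results (13 voters):
Pham vs Aoki: Aoki wins 7–6.
Pham vs Yilmaz: Yilmaz, 9–4.
Pham vs Kaur: Kaur wins 11–2.
Aoki vs Yilmaz: Aoki, 9–4.
Aoki–Kaur: Kaur 9–4.
Yilmaz–Kaur: Yilmaz 7–6.
Each candidate drops at least one matchup (Pham loses to Aoki; Aoki loses to Kaur; Yilmaz loses to Aoki; Kaur loses to Yilmaz); the cycle Aoki beats Yilmaz beats Kaur beats Aoki rules out a Condorcet winner.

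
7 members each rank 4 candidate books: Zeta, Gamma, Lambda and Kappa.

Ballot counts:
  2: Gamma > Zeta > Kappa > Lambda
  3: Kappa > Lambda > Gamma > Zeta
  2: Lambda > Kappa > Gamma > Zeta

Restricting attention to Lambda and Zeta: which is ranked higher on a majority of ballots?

Ballots ranking Lambda above Zeta: 3 + 2 = 5.
Ballots ranking Zeta above Lambda: 7 − 5 = 2.
Lambda wins the head-to-head 5–2.

Lambda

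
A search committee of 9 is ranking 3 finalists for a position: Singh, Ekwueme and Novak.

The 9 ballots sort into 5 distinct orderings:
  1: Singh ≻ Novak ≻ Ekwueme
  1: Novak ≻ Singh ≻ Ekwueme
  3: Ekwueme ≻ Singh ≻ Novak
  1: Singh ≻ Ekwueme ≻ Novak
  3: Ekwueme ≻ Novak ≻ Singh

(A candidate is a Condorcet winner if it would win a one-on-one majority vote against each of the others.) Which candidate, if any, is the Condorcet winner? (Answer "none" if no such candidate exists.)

Ekwueme

Head-to-head results (9 committee members):
Singh vs Ekwueme: Ekwueme wins 6–3.
Singh vs Novak: Singh wins 5–4.
Ekwueme vs Novak: 3+1+3 = 7 for Ekwueme, 2 for Novak — Ekwueme by 7–2.
Ekwueme wins every pairwise contest, so Ekwueme is the Condorcet winner.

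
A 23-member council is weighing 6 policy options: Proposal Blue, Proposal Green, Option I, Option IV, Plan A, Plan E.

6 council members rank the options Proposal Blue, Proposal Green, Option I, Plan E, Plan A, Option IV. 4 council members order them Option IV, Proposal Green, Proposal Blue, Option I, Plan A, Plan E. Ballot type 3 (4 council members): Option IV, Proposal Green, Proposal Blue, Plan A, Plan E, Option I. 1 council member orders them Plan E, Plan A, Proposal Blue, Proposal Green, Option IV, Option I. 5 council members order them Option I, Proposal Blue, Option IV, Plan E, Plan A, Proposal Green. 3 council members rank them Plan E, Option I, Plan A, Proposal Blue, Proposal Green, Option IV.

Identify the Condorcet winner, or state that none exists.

Head-to-head results (23 council members):
Proposal Blue vs Proposal Green: Proposal Blue, 15–8.
Proposal Blue–Option I: Proposal Blue 15–8.
Proposal Blue vs Option IV: Proposal Blue, 15–8.
Proposal Blue–Plan A: Proposal Blue 19–4.
Proposal Blue–Plan E: Proposal Blue 19–4.
Proposal Green vs Option I: Proposal Green wins 15–8.
Proposal Green vs Option IV: Option IV, 13–10.
Proposal Green vs Plan A: Proposal Green wins 14–9.
Proposal Green vs Plan E: Proposal Green wins 14–9.
Option I–Option IV: Option I 14–9.
Option I vs Plan A: Option I, 18–5.
Option I–Plan E: Option I 15–8.
Option IV–Plan A: Option IV 13–10.
Option IV–Plan E: Option IV 13–10.
Plan A vs Plan E: Plan E, 15–8.
Proposal Blue wins every pairwise contest, so Proposal Blue is the Condorcet winner.

Proposal Blue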